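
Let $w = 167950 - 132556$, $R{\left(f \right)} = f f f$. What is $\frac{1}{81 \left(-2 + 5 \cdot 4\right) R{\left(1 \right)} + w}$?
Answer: $\frac{1}{36852} \approx 2.7136 \cdot 10^{-5}$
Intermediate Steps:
$R{\left(f \right)} = f^{3}$ ($R{\left(f \right)} = f^{2} f = f^{3}$)
$w = 35394$ ($w = 167950 - 132556 = 35394$)
$\frac{1}{81 \left(-2 + 5 \cdot 4\right) R{\left(1 \right)} + w} = \frac{1}{81 \left(-2 + 5 \cdot 4\right) 1^{3} + 35394} = \frac{1}{81 \left(-2 + 20\right) 1 + 35394} = \frac{1}{81 \cdot 18 \cdot 1 + 35394} = \frac{1}{1458 \cdot 1 + 35394} = \frac{1}{1458 + 35394} = \frac{1}{36852}$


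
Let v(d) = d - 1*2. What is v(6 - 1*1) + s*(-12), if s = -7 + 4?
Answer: 39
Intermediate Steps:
v(d) = -2 + d (v(d) = d - 2 = -2 + d)
s = -3
v(6 - 1*1) + s*(-12) = (-2 + (6 - 1*1)) - 3*(-12) = (-2 + (6 - 1)) + 36 = (-2 + 5) + 36 = 3 + 36 = 39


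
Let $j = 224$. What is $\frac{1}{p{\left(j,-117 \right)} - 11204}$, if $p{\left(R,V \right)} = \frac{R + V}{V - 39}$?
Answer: $- \frac{156}{1747931} \approx -8.9248 \cdot 10^{-5}$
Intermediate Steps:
$p{\left(R,V \right)} = \frac{R + V}{-39 + V}$
$\frac{1}{p{\left(j,-117 \right)} - 11204} = \frac{1}{\frac{224 - 117}{-39 - 117} - 11204} = \frac{1}{\frac{1}{-156} \cdot 107 - 11204} = \frac{1}{\left(- \frac{1}{156}\right) 107 - 11204} = \frac{1}{- \frac{107}{156} - 11204} = \frac{1}{- \frac{1747931}{156}} = - \frac{156}{1747931}$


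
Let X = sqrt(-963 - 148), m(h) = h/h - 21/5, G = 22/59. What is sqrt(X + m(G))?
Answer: sqrt(-80 + 25*I*sqrt(1111))/5 ≈ 3.8913 + 4.2828*I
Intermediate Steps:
G = 22/59 (G = 22*(1/59) = 22/59 ≈ 0.37288)
m(h) = -16/5 (m(h) = 1 - 21*1/5 = 1 - 21/5 = -16/5)
X = I*sqrt(1111) (X = sqrt(-1111) = I*sqrt(1111) ≈ 33.332*I)
sqrt(X + m(G)) = sqrt(I*sqrt(1111) - 16/5) = sqrt(-16/5 + I*sqrt(1111))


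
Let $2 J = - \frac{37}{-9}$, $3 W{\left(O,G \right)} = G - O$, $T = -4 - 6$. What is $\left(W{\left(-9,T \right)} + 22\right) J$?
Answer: $\frac{2405}{54} \approx 44.537$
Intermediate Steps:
$T = -10$ ($T = -4 - 6 = -10$)
$W{\left(O,G \right)} = - \frac{O}{3} + \frac{G}{3}$ ($W{\left(O,G \right)} = \frac{G - O}{3} = - \frac{O}{3} + \frac{G}{3}$)
$J = \frac{37}{18}$ ($J = \frac{\left(-37\right) \frac{1}{-9}}{2} = \frac{\left(-37\right) \left(- \frac{1}{9}\right)}{2} = \frac{1}{2} \cdot \frac{37}{9} = \frac{37}{18} \approx 2.0556$)
$\left(W{\left(-9,T \right)} + 22\right) J = \left(\left(\left(- \frac{1}{3}\right) \left(-9\right) + \frac{1}{3} \left(-10\right)\right) + 22\right) \frac{37}{18} = \left(\left(3 - \frac{10}{3}\right) + 22\right) \frac{37}{18} = \left(- \frac{1}{3} + 22\right) \frac{37}{18} = \frac{65}{3} \cdot \frac{37}{18} = \frac{2405}{54}$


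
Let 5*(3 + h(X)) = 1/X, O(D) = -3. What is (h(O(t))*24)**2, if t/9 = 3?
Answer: 135424/25 ≈ 5417.0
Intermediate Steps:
t = 27 (t = 9*3 = 27)
h(X) = -3 + 1/(5*X) (h(X) = -3 + (1/X)/5 = -3 + 1/(5*X))
(h(O(t))*24)**2 = ((-3 + (1/5)/(-3))*24)**2 = ((-3 + (1/5)*(-1/3))*24)**2 = ((-3 - 1/15)*24)**2 = (-46/15*24)**2 = (-368/5)**2 = 135424/25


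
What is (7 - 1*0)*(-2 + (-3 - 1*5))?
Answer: -70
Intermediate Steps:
(7 - 1*0)*(-2 + (-3 - 1*5)) = (7 + 0)*(-2 + (-3 - 5)) = 7*(-2 - 8) = 7*(-10) = -70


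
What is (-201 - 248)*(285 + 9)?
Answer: -132006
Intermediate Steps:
(-201 - 248)*(285 + 9) = -449*294 = -132006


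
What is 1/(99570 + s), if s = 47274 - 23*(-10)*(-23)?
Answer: 1/141554 ≈ 7.0644e-6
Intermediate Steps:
s = 41984 (s = 47274 - (-230)*(-23) = 47274 - 1*5290 = 47274 - 5290 = 41984)
1/(99570 + s) = 1/(99570 + 41984) = 1/141554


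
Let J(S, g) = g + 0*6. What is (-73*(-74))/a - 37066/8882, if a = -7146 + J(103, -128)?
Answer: -79399662/16151917 ≈ -4.9158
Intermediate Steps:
J(S, g) = g (J(S, g) = g + 0 = g)
a = -7274 (a = -7146 - 128 = -7274)
(-73*(-74))/a - 37066/8882 = -73*(-74)/(-7274) - 37066/8882 = 5402*(-1/7274) - 37066*1/8882 = -2701/3637 - 18533/4441 = -79399662/16151917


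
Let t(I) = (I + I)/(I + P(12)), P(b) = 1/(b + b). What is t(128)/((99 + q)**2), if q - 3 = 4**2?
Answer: 1536/10697113 ≈ 0.00014359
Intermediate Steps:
q = 19 (q = 3 + 4**2 = 3 + 16 = 19)
P(b) = 1/(2*b)
t(I) = 2*I/(1/24 + I) (t(I) = (I + I)/(I + (1/2)/12) = (2*I)/(I + (1/2)*(1/12)) = (2*I)/(I + 1/24) = (2*I)/(1/24 + I) = 2*I/(1/24 + I))
t(128)/((99 + q)**2) = (48*128/(1 + 24*128))/((99 + 19)**2) = (48*128/(1 + 3072))/(118**2) = (48*128/3073)/13924 = (48*128*(1/3073))*(1/13924) = (6144/3073)*(1/13924) = 1536/10697113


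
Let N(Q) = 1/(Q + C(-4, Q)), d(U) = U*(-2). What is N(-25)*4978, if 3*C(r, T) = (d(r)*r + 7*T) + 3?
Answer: -4978/93 ≈ -53.527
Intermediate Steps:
d(U) = -2*U
C(r, T) = 1 - 2*r²/3 + 7*T/3 (C(r, T) = (((-2*r)*r + 7*T) + 3)/3 = ((-2*r² + 7*T) + 3)/3 = (3 - 2*r² + 7*T)/3 = 1 - 2*r²/3 + 7*T/3)
N(Q) = 1/(-29/3 + 10*Q/3) (N(Q) = 1/(Q + (1 - ⅔*(-4)² + 7*Q/3)) = 1/(Q + (1 - ⅔*16 + 7*Q/3)) = 1/(Q + (1 - 32/3 + 7*Q/3)) = 1/(Q + (-29/3 + 7*Q/3)) = 1/(-29/3 + 10*Q/3))
N(-25)*4978 = (3/(-29 + 10*(-25)))*4978 = (3/(-29 - 250))*4978 = (3/(-279))*4978 = (3*(-1/279))*4978 = -1/93*4978 = -4978/93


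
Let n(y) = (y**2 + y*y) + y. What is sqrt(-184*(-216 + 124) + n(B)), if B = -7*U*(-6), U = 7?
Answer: sqrt(190094) ≈ 436.00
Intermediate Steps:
B = 294 (B = -7*7*(-6) = -49*(-6) = 294)
n(y) = y + 2*y**2 (n(y) = (y**2 + y**2) + y = 2*y**2 + y = y + 2*y**2)
sqrt(-184*(-216 + 124) + n(B)) = sqrt(-184*(-216 + 124) + 294*(1 + 2*294)) = sqrt(-184*(-92) + 294*(1 + 588)) = sqrt(16928 + 294*589) = sqrt(16928 + 173166) = sqrt(190094)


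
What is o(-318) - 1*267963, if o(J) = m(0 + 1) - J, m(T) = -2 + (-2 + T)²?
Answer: -267646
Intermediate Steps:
o(J) = -1 - J (o(J) = (-2 + (-2 + (0 + 1))²) - J = (-2 + (-2 + 1)²) - J = (-2 + (-1)²) - J = (-2 + 1) - J = -1 - J)
o(-318) - 1*267963 = (-1 - 1*(-318)) - 1*267963 = (-1 + 318) - 267963 = 317 - 267963 = -267646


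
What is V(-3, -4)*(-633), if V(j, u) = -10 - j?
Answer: 4431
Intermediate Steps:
V(-3, -4)*(-633) = (-10 - 1*(-3))*(-633) = (-10 + 3)*(-633) = -7*(-633) = 4431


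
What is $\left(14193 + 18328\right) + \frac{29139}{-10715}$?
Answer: $\frac{348433376}{10715} \approx 32518.0$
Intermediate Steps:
$\left(14193 + 18328\right) + \frac{29139}{-10715} = 32521 + 29139 \left(- \frac{1}{10715}\right) = 32521 - \frac{29139}{10715} = \frac{348433376}{10715}$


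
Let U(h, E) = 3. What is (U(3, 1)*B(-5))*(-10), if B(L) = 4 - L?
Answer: -270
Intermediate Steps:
(U(3, 1)*B(-5))*(-10) = (3*(4 - 1*(-5)))*(-10) = (3*(4 + 5))*(-10) = (3*9)*(-10) = 27*(-10) = -270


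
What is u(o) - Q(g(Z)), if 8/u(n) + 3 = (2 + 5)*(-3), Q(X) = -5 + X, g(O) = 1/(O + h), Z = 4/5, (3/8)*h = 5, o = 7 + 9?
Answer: 2923/636 ≈ 4.5959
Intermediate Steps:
o = 16
h = 40/3 (h = (8/3)*5 = 40/3 ≈ 13.333)
Z = ⅘ (Z = 4*(⅕) = ⅘ ≈ 0.80000)
g(O) = 1/(40/3 + O) (g(O) = 1/(O + 40/3) = 1/(40/3 + O))
u(n) = -⅓ (u(n) = 8/(-3 + (2 + 5)*(-3)) = 8/(-3 + 7*(-3)) = 8/(-3 - 21) = 8/(-24) = 8*(-1/24) = -⅓)
u(o) - Q(g(Z)) = -⅓ - (-5 + 3/(40 + 3*(⅘))) = -⅓ - (-5 + 3/(40 + 12/5)) = -⅓ - (-5 + 3/(212/5)) = -⅓ - (-5 + 3*(5/212)) = -⅓ - (-5 + 15/212) = -⅓ - 1*(-1045/212) = -⅓ + 1045/212 = 2923/636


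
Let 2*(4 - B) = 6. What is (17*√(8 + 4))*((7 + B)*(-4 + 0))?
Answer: -1088*√3 ≈ -1884.5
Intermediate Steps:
B = 1 (B = 4 - ½*6 = 4 - 3 = 1)
(17*√(8 + 4))*((7 + B)*(-4 + 0)) = (17*√(8 + 4))*((7 + 1)*(-4 + 0)) = (17*√12)*(8*(-4)) = (17*(2*√3))*(-32) = (34*√3)*(-32) = -1088*√3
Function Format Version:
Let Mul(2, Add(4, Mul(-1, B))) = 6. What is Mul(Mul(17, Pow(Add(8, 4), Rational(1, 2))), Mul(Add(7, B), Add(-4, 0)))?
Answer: Mul(-1088, Pow(3, Rational(1, 2))) ≈ -1884.5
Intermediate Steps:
B = 1 (B = Add(4, Mul(Rational(-1, 2), 6)) = Add(4, -3) = 1)
Mul(Mul(17, Pow(Add(8, 4), Rational(1, 2))), Mul(Add(7, B), Add(-4, 0))) = Mul(Mul(17, Pow(Add(8, 4), Rational(1, 2))), Mul(Add(7, 1), Add(-4, 0))) = Mul(Mul(17, Pow(12, Rational(1, 2))), Mul(8, -4)) = Mul(Mul(17, Mul(2, Pow(3, Rational(1, 2)))), -32) = Mul(Mul(34, Pow(3, Rational(1, 2))), -32) = Mul(-1088, Pow(3, Rational(1, 2)))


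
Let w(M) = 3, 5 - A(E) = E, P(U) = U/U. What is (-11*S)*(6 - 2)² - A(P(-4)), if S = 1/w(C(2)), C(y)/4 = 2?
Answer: -188/3 ≈ -62.667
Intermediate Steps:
P(U) = 1
A(E) = 5 - E
C(y) = 8 (C(y) = 4*2 = 8)
S = ⅓ (S = 1/3 = ⅓ ≈ 0.33333)
(-11*S)*(6 - 2)² - A(P(-4)) = (-11*⅓)*(6 - 2)² - (5 - 1*1) = -11/3*4² - (5 - 1) = -11/3*16 - 1*4 = -176/3 - 4 = -188/3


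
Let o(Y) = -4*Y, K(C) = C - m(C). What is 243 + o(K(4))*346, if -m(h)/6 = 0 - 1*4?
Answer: 27923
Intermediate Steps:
m(h) = 24 (m(h) = -6*(0 - 1*4) = -6*(0 - 4) = -6*(-4) = 24)
K(C) = -24 + C (K(C) = C - 1*24 = C - 24 = -24 + C)
243 + o(K(4))*346 = 243 - 4*(-24 + 4)*346 = 243 - 4*(-20)*346 = 243 + 80*346 = 243 + 27680 = 27923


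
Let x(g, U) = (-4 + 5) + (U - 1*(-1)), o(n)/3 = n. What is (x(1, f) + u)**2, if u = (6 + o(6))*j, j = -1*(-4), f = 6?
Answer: 10816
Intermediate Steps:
j = 4
o(n) = 3*n
x(g, U) = 2 + U (x(g, U) = 1 + (U + 1) = 1 + (1 + U) = 2 + U)
u = 96 (u = (6 + 3*6)*4 = (6 + 18)*4 = 24*4 = 96)
(x(1, f) + u)**2 = ((2 + 6) + 96)**2 = (8 + 96)**2 = 104**2 = 10816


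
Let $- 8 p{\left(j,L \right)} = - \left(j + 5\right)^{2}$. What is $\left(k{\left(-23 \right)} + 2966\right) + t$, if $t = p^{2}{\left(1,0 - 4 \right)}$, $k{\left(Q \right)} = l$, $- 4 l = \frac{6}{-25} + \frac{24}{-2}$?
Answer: $\frac{298931}{100} \approx 2989.3$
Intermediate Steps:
$p{\left(j,L \right)} = \frac{\left(5 + j\right)^{2}}{8}$ ($p{\left(j,L \right)} = - \frac{\left(-1\right) \left(j + 5\right)^{2}}{8} = - \frac{\left(-1\right) \left(5 + j\right)^{2}}{8} = \frac{\left(5 + j\right)^{2}}{8}$)
$l = \frac{153}{50}$ ($l = - \frac{\frac{6}{-25} + \frac{24}{-2}}{4} = - \frac{6 \left(- \frac{1}{25}\right) + 24 \left(- \frac{1}{2}\right)}{4} = - \frac{- \frac{6}{25} - 12}{4} = \left(- \frac{1}{4}\right) \left(- \frac{306}{25}\right) = \frac{153}{50} \approx 3.06$)
$k{\left(Q \right)} = \frac{153}{50}$
$t = \frac{81}{4}$ ($t = \left(\frac{\left(5 + 1\right)^{2}}{8}\right)^{2} = \left(\frac{6^{2}}{8}\right)^{2} = \left(\frac{1}{8} \cdot 36\right)^{2} = \left(\frac{9}{2}\right)^{2} = \frac{81}{4} \approx 20.25$)
$\left(k{\left(-23 \right)} + 2966\right) + t = \left(\frac{153}{50} + 2966\right) + \frac{81}{4} = \frac{148453}{50} + \frac{81}{4} = \frac{298931}{100}$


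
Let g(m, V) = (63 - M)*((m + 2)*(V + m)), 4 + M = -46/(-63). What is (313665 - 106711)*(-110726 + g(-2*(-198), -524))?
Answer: -45460951486852/63 ≈ -7.2160e+11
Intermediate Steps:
M = -206/63 (M = -4 - 46/(-63) = -4 - 46*(-1/63) = -4 + 46/63 = -206/63 ≈ -3.2698)
g(m, V) = 4175*(2 + m)*(V + m)/63 (g(m, V) = (63 - 1*(-206/63))*((m + 2)*(V + m)) = (63 + 206/63)*((2 + m)*(V + m)) = 4175*((2 + m)*(V + m))/63 = 4175*(2 + m)*(V + m)/63)
(313665 - 106711)*(-110726 + g(-2*(-198), -524)) = (313665 - 106711)*(-110726 + (4175*(-2*(-198))²/63 + (8350/63)*(-524) + 8350*(-2*(-198))/63 + (4175/63)*(-524)*(-2*(-198)))) = 206954*(-110726 + ((4175/63)*396² - 4375400/63 + (8350/63)*396 + (4175/63)*(-524)*396)) = 206954*(-110726 + ((4175/63)*156816 - 4375400/63 + 367400/7 - 96258800/7)) = 206954*(-110726 + (72745200/7 - 4375400/63 + 367400/7 - 96258800/7)) = 206954*(-110726 - 212691200/63) = 206954*(-219666938/63) = -45460951486852/63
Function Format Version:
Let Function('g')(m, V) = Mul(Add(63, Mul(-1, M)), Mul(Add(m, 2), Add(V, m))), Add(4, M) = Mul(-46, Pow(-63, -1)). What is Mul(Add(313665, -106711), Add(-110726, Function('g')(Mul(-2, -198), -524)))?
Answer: Rational(-45460951486852, 63) ≈ -7.2160e+11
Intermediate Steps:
M = Rational(-206, 63) (M = Add(-4, Mul(-46, Pow(-63, -1))) = Add(-4, Mul(-46, Rational(-1, 63))) = Add(-4, Rational(46, 63)) = Rational(-206, 63) ≈ -3.2698)
Function('g')(m, V) = Mul(Rational(4175, 63), Add(2, m), Add(V, m)) (Function('g')(m, V) = Mul(Add(63, Mul(-1, Rational(-206, 63))), Mul(Add(m, 2), Add(V, m))) = Mul(Add(63, Rational(206, 63)), Mul(Add(2, m), Add(V, m))) = Mul(Rational(4175, 63), Mul(Add(2, m), Add(V, m))) = Mul(Rational(4175, 63), Add(2, m), Add(V, m)))
Mul(Add(313665, -106711), Add(-110726, Function('g')(Mul(-2, -198), -524))) = Mul(Add(313665, -106711), Add(-110726, Add(Mul(Rational(4175, 63), Pow(Mul(-2, -198), 2)), Mul(Rational(8350, 63), -524), Mul(Rational(8350, 63), Mul(-2, -198)), Mul(Rational(4175, 63), -524, Mul(-2, -198))))) = Mul(206954, Add(-110726, Add(Mul(Rational(4175, 63), Pow(396, 2)), Rational(-4375400, 63), Mul(Rational(8350, 63), 396), Mul(Rational(4175, 63), -524, 396)))) = Mul(206954, Add(-110726, Add(Mul(Rational(4175, 63), 156816), Rational(-4375400, 63), Rational(367400, 7), Rational(-96258800, 7)))) = Mul(206954, Add(-110726, Add(Rational(72745200, 7), Rational(-4375400, 63), Rational(367400, 7), Rational(-96258800, 7)))) = Mul(206954, Add(-110726, Rational(-212691200, 63))) = Mul(206954, Rational(-219666938, 63)) = Rational(-45460951486852, 63)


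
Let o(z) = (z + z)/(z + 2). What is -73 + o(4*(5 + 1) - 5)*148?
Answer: 4091/21 ≈ 194.81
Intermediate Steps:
o(z) = 2*z/(2 + z) (o(z) = (2*z)/(2 + z) = 2*z/(2 + z))
-73 + o(4*(5 + 1) - 5)*148 = -73 + (2*(4*(5 + 1) - 5)/(2 + (4*(5 + 1) - 5)))*148 = -73 + (2*(4*6 - 5)/(2 + (4*6 - 5)))*148 = -73 + (2*(24 - 5)/(2 + (24 - 5)))*148 = -73 + (2*19/(2 + 19))*148 = -73 + (2*19/21)*148 = -73 + (2*19*(1/21))*148 = -73 + (38/21)*148 = -73 + 5624/21 = 4091/21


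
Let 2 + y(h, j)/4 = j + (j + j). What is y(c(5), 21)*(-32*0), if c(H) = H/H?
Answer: 0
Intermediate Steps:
c(H) = 1
y(h, j) = -8 + 12*j (y(h, j) = -8 + 4*(j + (j + j)) = -8 + 4*(j + 2*j) = -8 + 4*(3*j) = -8 + 12*j)
y(c(5), 21)*(-32*0) = (-8 + 12*21)*(-32*0) = (-8 + 252)*0 = 244*0 = 0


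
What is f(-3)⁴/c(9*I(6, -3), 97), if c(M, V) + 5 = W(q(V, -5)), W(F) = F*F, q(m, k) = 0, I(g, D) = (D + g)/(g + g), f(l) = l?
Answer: -81/5 ≈ -16.200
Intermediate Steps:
I(g, D) = (D + g)/(2*g) (I(g, D) = (D + g)/((2*g)) = (D + g)*(1/(2*g)) = (D + g)/(2*g))
W(F) = F²
c(M, V) = -5 (c(M, V) = -5 + 0² = -5 + 0 = -5)
f(-3)⁴/c(9*I(6, -3), 97) = (-3)⁴/(-5) = 81*(-⅕) = -81/5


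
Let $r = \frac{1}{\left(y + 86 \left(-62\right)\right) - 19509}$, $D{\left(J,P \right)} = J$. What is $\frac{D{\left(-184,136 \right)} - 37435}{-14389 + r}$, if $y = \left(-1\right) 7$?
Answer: $\frac{934756912}{357537873} \approx 2.6144$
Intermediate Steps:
$y = -7$
$r = - \frac{1}{24848}$ ($r = \frac{1}{\left(-7 + 86 \left(-62\right)\right) - 19509} = \frac{1}{\left(-7 - 5332\right) - 19509} = \frac{1}{-5339 - 19509} = \frac{1}{-24848} = - \frac{1}{24848} \approx -4.0245 \cdot 10^{-5}$)
$\frac{D{\left(-184,136 \right)} - 37435}{-14389 + r} = \frac{-184 - 37435}{-14389 - \frac{1}{24848}} = - \frac{37619}{- \frac{357537873}{24848}} = \left(-37619\right) \left(- \frac{24848}{357537873}\right) = \frac{934756912}{357537873}$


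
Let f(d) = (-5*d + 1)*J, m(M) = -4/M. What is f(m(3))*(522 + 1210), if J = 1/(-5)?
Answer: -39836/15 ≈ -2655.7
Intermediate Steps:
J = -1/5 ≈ -0.20000
f(d) = -1/5 + d (f(d) = (-5*d + 1)*(-1/5) = (1 - 5*d)*(-1/5) = -1/5 + d)
f(m(3))*(522 + 1210) = (-1/5 - 4/3)*(522 + 1210) = (-1/5 - 4*1/3)*1732 = (-1/5 - 4/3)*1732 = -23/15*1732 = -39836/15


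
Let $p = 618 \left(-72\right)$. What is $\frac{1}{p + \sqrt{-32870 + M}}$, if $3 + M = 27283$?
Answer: $- \frac{22248}{989949803} - \frac{i \sqrt{5590}}{1979899606} \approx -2.2474 \cdot 10^{-5} - 3.7763 \cdot 10^{-8} i$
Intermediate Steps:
$M = 27280$ ($M = -3 + 27283 = 27280$)
$p = -44496$
$\frac{1}{p + \sqrt{-32870 + M}} = \frac{1}{-44496 + \sqrt{-32870 + 27280}} = \frac{1}{-44496 + \sqrt{-5590}} = \frac{1}{-44496 + i \sqrt{5590}}$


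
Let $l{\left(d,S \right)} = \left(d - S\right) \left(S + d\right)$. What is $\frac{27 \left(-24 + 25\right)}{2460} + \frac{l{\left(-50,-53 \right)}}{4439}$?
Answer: $- \frac{213429}{3639980} \approx -0.058635$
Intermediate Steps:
$l{\left(d,S \right)} = \left(S + d\right) \left(d - S\right)$
$\frac{27 \left(-24 + 25\right)}{2460} + \frac{l{\left(-50,-53 \right)}}{4439} = \frac{27 \left(-24 + 25\right)}{2460} + \frac{\left(-50\right)^{2} - \left(-53\right)^{2}}{4439} = 27 \cdot 1 \cdot \frac{1}{2460} + \left(2500 - 2809\right) \frac{1}{4439} = 27 \cdot \frac{1}{2460} + \left(2500 - 2809\right) \frac{1}{4439} = \frac{9}{820} - \frac{309}{4439} = - \frac{213429}{3639980}$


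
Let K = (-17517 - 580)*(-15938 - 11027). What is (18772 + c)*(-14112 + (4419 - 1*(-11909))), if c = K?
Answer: 1081417699432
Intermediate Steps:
K = 487985605 (K = -18097*(-26965) = 487985605)
c = 487985605
(18772 + c)*(-14112 + (4419 - 1*(-11909))) = (18772 + 487985605)*(-14112 + (4419 - 1*(-11909))) = 488004377*(-14112 + (4419 + 11909)) = 488004377*(-14112 + 16328) = 488004377*2216 = 1081417699432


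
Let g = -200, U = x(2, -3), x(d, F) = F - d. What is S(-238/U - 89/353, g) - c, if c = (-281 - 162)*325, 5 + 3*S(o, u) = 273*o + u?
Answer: 784800137/5295 ≈ 1.4822e+5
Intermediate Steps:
U = -5 (U = -3 - 1*2 = -3 - 2 = -5)
S(o, u) = -5/3 + 91*o + u/3 (S(o, u) = -5/3 + (273*o + u)/3 = -5/3 + (u + 273*o)/3 = -5/3 + (91*o + u/3) = -5/3 + 91*o + u/3)
c = -143975 (c = -443*325 = -143975)
S(-238/U - 89/353, g) - c = (-5/3 + 91*(-238/(-5) - 89/353) + (1/3)*(-200)) - 1*(-143975) = (-5/3 + 91*(-238*(-1/5) - 89*1/353) - 200/3) + 143975 = (-5/3 + 91*(238/5 - 89/353) - 200/3) + 143975 = (-5/3 + 91*(83569/1765) - 200/3) + 143975 = (-5/3 + 7604779/1765 - 200/3) + 143975 = 22452512/5295 + 143975 = 784800137/5295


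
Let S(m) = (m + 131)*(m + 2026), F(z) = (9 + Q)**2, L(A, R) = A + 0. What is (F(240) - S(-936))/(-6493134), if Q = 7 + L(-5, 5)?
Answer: -877571/6493134 ≈ -0.13515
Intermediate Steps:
L(A, R) = A
Q = 2 (Q = 7 - 5 = 2)
F(z) = 121 (F(z) = (9 + 2)**2 = 11**2 = 121)
S(m) = (131 + m)*(2026 + m)
(F(240) - S(-936))/(-6493134) = (121 - (265406 + (-936)**2 + 2157*(-936)))/(-6493134) = (121 - (265406 + 876096 - 2018952))*(-1/6493134) = (121 - 1*(-877450))*(-1/6493134) = (121 + 877450)*(-1/6493134) = 877571*(-1/6493134) = -877571/6493134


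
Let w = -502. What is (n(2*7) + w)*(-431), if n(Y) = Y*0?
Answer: 216362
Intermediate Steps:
n(Y) = 0
(n(2*7) + w)*(-431) = (0 - 502)*(-431) = -502*(-431) = 216362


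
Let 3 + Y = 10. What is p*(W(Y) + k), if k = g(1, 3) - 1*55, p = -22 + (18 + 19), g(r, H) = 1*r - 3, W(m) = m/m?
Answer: -840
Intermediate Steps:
Y = 7 (Y = -3 + 10 = 7)
W(m) = 1
g(r, H) = -3 + r (g(r, H) = r - 3 = -3 + r)
p = 15 (p = -22 + 37 = 15)
k = -57 (k = (-3 + 1) - 1*55 = -2 - 55 = -57)
p*(W(Y) + k) = 15*(1 - 57) = 15*(-56) = -840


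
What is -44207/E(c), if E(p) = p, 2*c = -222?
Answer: 44207/111 ≈ 398.26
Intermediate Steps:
c = -111 (c = (1/2)*(-222) = -111)
-44207/E(c) = -44207/(-111) = -44207*(-1/111) = 44207/111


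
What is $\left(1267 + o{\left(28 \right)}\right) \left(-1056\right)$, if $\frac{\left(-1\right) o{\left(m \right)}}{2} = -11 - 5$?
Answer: $-1371744$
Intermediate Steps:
$o{\left(m \right)} = 32$ ($o{\left(m \right)} = - 2 \left(-11 - 5\right) = \left(-2\right) \left(-16\right) = 32$)
$\left(1267 + o{\left(28 \right)}\right) \left(-1056\right) = \left(1267 + 32\right) \left(-1056\right) = 1299 \left(-1056\right) = -1371744$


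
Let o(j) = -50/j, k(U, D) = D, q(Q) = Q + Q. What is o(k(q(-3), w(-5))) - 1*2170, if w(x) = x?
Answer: -2160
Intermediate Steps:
q(Q) = 2*Q
o(k(q(-3), w(-5))) - 1*2170 = -50/(-5) - 1*2170 = -50*(-⅕) - 2170 = 10 - 2170 = -2160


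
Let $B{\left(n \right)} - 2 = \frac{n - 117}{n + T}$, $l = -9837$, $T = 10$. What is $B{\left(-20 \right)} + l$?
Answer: $- \frac{98213}{10} \approx -9821.3$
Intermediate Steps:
$B{\left(n \right)} = 2 + \frac{-117 + n}{10 + n}$ ($B{\left(n \right)} = 2 + \frac{n - 117}{n + 10} = 2 + \frac{-117 + n}{10 + n}$)
$B{\left(-20 \right)} + l = \frac{-97 + 3 \left(-20\right)}{10 - 20} - 9837 = \frac{-97 - 60}{-10} - 9837 = \left(- \frac{1}{10}\right) \left(-157\right) - 9837 = \frac{157}{10} - 9837 = - \frac{98213}{10}$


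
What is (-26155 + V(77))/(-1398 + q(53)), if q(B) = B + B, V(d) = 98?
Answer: 26057/1292 ≈ 20.168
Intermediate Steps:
q(B) = 2*B
(-26155 + V(77))/(-1398 + q(53)) = (-26155 + 98)/(-1398 + 2*53) = -26057/(-1398 + 106) = -26057/(-1292) = -26057*(-1/1292) = 26057/1292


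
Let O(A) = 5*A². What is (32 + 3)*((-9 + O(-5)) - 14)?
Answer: 3570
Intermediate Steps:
(32 + 3)*((-9 + O(-5)) - 14) = (32 + 3)*((-9 + 5*(-5)²) - 14) = 35*((-9 + 5*25) - 14) = 35*((-9 + 125) - 14) = 35*(116 - 14) = 35*102 = 3570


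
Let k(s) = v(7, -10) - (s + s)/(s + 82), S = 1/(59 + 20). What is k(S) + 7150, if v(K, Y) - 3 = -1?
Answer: 46337806/6479 ≈ 7152.0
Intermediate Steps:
S = 1/79 ≈ 0.012658
v(K, Y) = 2 (v(K, Y) = 3 - 1 = 2)
k(s) = 2 - 2*s/(82 + s) (k(s) = 2 - (s + s)/(s + 82) = 2 - 2*s/(82 + s))
k(S) + 7150 = 164/(82 + 1/79) + 7150 = 164/(6479/79) + 7150 = 164*(79/6479) + 7150 = 12956/6479 + 7150 = 46337806/6479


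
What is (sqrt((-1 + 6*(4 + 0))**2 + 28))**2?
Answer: 557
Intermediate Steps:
(sqrt((-1 + 6*(4 + 0))**2 + 28))**2 = (sqrt((-1 + 6*4)**2 + 28))**2 = (sqrt((-1 + 24)**2 + 28))**2 = (sqrt(23**2 + 28))**2 = (sqrt(529 + 28))**2 = (sqrt(557))**2 = 557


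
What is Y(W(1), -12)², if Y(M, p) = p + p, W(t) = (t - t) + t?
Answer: 576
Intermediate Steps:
W(t) = t (W(t) = 0 + t = t)
Y(M, p) = 2*p
Y(W(1), -12)² = (2*(-12))² = (-24)² = 576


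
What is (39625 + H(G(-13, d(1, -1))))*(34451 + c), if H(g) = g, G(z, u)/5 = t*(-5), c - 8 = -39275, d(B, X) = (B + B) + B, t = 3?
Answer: -190472800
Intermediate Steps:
d(B, X) = 3*B (d(B, X) = 2*B + B = 3*B)
c = -39267 (c = 8 - 39275 = -39267)
G(z, u) = -75 (G(z, u) = 5*(3*(-5)) = 5*(-15) = -75)
(39625 + H(G(-13, d(1, -1))))*(34451 + c) = (39625 - 75)*(34451 - 39267) = 39550*(-4816) = -190472800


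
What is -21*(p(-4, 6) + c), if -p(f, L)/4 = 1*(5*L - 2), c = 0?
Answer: 2352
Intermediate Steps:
p(f, L) = 8 - 20*L (p(f, L) = -4*(5*L - 2) = -4*(-2 + 5*L) = 8 - 20*L)
-21*(p(-4, 6) + c) = -21*((8 - 20*6) + 0) = -21*((8 - 120) + 0) = -21*(-112 + 0) = -21*(-112) = 2352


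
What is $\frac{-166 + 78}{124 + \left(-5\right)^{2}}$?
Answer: $- \frac{88}{149} \approx -0.5906$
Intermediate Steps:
$\frac{-166 + 78}{124 + \left(-5\right)^{2}} = - \frac{88}{124 + 25} = - \frac{88}{149}$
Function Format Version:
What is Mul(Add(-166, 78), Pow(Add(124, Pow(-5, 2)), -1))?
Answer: Rational(-88, 149) ≈ -0.59060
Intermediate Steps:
Mul(Add(-166, 78), Pow(Add(124, Pow(-5, 2)), -1)) = Mul(-88, Pow(Add(124, 25), -1)) = Mul(-88, Pow(149, -1)) = Mul(-88, Rational(1, 149)) = Rational(-88, 149)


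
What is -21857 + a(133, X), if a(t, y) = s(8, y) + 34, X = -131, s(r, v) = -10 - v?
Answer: -21702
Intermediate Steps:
a(t, y) = 24 - y (a(t, y) = (-10 - y) + 34 = 24 - y)
-21857 + a(133, X) = -21857 + (24 - 1*(-131)) = -21857 + (24 + 131) = -21857 + 155 = -21702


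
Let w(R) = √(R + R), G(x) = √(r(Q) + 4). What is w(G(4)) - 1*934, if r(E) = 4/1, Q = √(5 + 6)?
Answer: -934 + 2*2^(¼) ≈ -931.62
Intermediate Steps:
Q = √11 ≈ 3.3166
r(E) = 4 (r(E) = 4*1 = 4)
G(x) = 2*√2 (G(x) = √(4 + 4) = √8 = 2*√2)
w(R) = √2*√R (w(R) = √(2*R) = √2*√R)
w(G(4)) - 1*934 = √2*√(2*√2) - 1*934 = √2*2^(¾) - 934 = 2*2^(¼) - 934 = -934 + 2*2^(¼)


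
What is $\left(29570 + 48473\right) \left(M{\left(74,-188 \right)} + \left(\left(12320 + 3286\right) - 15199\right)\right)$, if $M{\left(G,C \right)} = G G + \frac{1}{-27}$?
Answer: $\frac{12396350120}{27} \approx 4.5912 \cdot 10^{8}$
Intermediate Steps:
$M{\left(G,C \right)} = - \frac{1}{27} + G^{2}$ ($M{\left(G,C \right)} = G^{2} - \frac{1}{27} = - \frac{1}{27} + G^{2}$)
$\left(29570 + 48473\right) \left(M{\left(74,-188 \right)} + \left(\left(12320 + 3286\right) - 15199\right)\right) = \left(29570 + 48473\right) \left(\left(- \frac{1}{27} + 74^{2}\right) + \left(\left(12320 + 3286\right) - 15199\right)\right) = 78043 \left(\left(- \frac{1}{27} + 5476\right) + \left(15606 - 15199\right)\right) = 78043 \left(\frac{147851}{27} + 407\right) = 78043 \cdot \frac{158840}{27} = \frac{12396350120}{27}$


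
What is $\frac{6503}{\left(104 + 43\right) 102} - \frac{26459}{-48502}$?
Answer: $\frac{25433384}{25972821} \approx 0.97923$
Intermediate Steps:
$\frac{6503}{\left(104 + 43\right) 102} - \frac{26459}{-48502} = \frac{6503}{147 \cdot 102} - - \frac{26459}{48502} = \frac{6503}{14994} + \frac{26459}{48502} = 6503 \cdot \frac{1}{14994} + \frac{26459}{48502} = \frac{929}{2142} + \frac{26459}{48502} = \frac{25433384}{25972821}$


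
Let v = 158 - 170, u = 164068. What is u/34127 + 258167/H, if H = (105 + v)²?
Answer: 10229489341/295164423 ≈ 34.657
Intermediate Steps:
v = -12
H = 8649 (H = (105 - 12)² = 93² = 8649)
u/34127 + 258167/H = 164068/34127 + 258167/8649 = 10229489341/295164423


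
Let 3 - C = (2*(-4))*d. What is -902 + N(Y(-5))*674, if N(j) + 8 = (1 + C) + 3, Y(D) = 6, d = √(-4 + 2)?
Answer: -1576 + 5392*I*√2 ≈ -1576.0 + 7625.4*I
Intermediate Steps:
d = I*√2 (d = √(-2) = I*√2 ≈ 1.4142*I)
C = 3 + 8*I*√2 (C = 3 - 2*(-4)*I*√2 = 3 - (-8)*I*√2 = 3 + 8*I*√2 ≈ 3.0 + 11.314*I)
N(j) = -1 + 8*I*√2 (N(j) = -8 + ((1 + (3 + 8*I*√2)) + 3) = -8 + ((4 + 8*I*√2) + 3) = -8 + (7 + 8*I*√2) = -1 + 8*I*√2)
-902 + N(Y(-5))*674 = -902 + (-1 + 8*I*√2)*674 = -902 + (-674 + 5392*I*√2) = -1576 + 5392*I*√2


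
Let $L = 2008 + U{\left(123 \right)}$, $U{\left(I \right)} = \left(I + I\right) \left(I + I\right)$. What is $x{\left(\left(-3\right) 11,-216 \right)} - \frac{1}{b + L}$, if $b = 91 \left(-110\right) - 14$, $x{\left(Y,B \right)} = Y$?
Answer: $- \frac{1732501}{52500} \approx -33.0$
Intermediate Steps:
$U{\left(I \right)} = 4 I^{2}$ ($U{\left(I \right)} = 2 I 2 I = 4 I^{2}$)
$b = -10024$ ($b = -10010 - 14 = -10024$)
$L = 62524$ ($L = 2008 + 4 \cdot 123^{2} = 2008 + 4 \cdot 15129 = 2008 + 60516 = 62524$)
$x{\left(\left(-3\right) 11,-216 \right)} - \frac{1}{b + L} = \left(-3\right) 11 - \frac{1}{-10024 + 62524} = -33 - \frac{1}{52500} = - \frac{1732501}{52500}$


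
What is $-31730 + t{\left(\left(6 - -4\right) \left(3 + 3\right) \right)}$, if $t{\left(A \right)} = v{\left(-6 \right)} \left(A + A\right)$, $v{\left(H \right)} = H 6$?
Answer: $-36050$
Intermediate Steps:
$v{\left(H \right)} = 6 H$
$t{\left(A \right)} = - 72 A$ ($t{\left(A \right)} = 6 \left(-6\right) \left(A + A\right) = - 36 \cdot 2 A = - 72 A$)
$-31730 + t{\left(\left(6 - -4\right) \left(3 + 3\right) \right)} = -31730 - 72 \left(6 - -4\right) \left(3 + 3\right) = -31730 - 72 \left(6 + 4\right) 6 = -31730 - 72 \cdot 10 \cdot 6 = -31730 - 4320 = -36050$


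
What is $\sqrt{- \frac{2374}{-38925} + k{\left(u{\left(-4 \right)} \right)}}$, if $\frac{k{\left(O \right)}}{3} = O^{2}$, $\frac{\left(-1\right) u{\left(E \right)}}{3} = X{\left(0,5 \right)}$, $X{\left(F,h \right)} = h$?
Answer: $\frac{\sqrt{4545877577}}{2595} \approx 25.982$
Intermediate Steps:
$u{\left(E \right)} = -15$ ($u{\left(E \right)} = \left(-3\right) 5 = -15$)
$k{\left(O \right)} = 3 O^{2}$
$\sqrt{- \frac{2374}{-38925} + k{\left(u{\left(-4 \right)} \right)}} = \sqrt{- \frac{2374}{-38925} + 3 \left(-15\right)^{2}} = \sqrt{\left(-2374\right) \left(- \frac{1}{38925}\right) + 3 \cdot 225} = \sqrt{\frac{2374}{38925} + 675} = \sqrt{\frac{26276749}{38925}} = \frac{\sqrt{4545877577}}{2595}$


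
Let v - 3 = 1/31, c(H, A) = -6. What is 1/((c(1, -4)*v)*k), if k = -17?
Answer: 31/9588 ≈ 0.0032332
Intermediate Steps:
v = 94/31 (v = 3 + 1/31 = 94/31 ≈ 3.0323)
1/((c(1, -4)*v)*k) = 1/(-6*94/31*(-17)) = 1/(-564/31*(-17)) = 1/(9588/31) = 31/9588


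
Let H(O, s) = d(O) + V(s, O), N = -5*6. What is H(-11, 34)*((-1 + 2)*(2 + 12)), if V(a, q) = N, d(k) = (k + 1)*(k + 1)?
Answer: 980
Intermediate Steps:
d(k) = (1 + k)² (d(k) = (1 + k)*(1 + k) = (1 + k)²)
N = -30
V(a, q) = -30
H(O, s) = -30 + (1 + O)² (H(O, s) = (1 + O)² - 30 = -30 + (1 + O)²)
H(-11, 34)*((-1 + 2)*(2 + 12)) = (-30 + (1 - 11)²)*((-1 + 2)*(2 + 12)) = (-30 + (-10)²)*(1*14) = (-30 + 100)*14 = 70*14 = 980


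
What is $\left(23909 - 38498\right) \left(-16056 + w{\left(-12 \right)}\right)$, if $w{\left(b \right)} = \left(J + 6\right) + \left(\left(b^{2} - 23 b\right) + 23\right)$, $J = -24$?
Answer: $228040659$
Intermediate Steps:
$w{\left(b \right)} = 5 + b^{2} - 23 b$ ($w{\left(b \right)} = \left(-24 + 6\right) + \left(\left(b^{2} - 23 b\right) + 23\right) = -18 + \left(23 + b^{2} - 23 b\right) = 5 + b^{2} - 23 b$)
$\left(23909 - 38498\right) \left(-16056 + w{\left(-12 \right)}\right) = \left(23909 - 38498\right) \left(-16056 + \left(5 + \left(-12\right)^{2} - -276\right)\right) = - 14589 \left(-16056 + \left(5 + 144 + 276\right)\right) = - 14589 \left(-16056 + 425\right) = \left(-14589\right) \left(-15631\right) = 228040659$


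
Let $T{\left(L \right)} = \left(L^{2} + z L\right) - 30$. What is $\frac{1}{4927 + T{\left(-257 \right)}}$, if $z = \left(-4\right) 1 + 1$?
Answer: $\frac{1}{71717} \approx 1.3944 \cdot 10^{-5}$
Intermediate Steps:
$z = -3$ ($z = -4 + 1 = -3$)
$T{\left(L \right)} = -30 + L^{2} - 3 L$ ($T{\left(L \right)} = \left(L^{2} - 3 L\right) - 30 = -30 + L^{2} - 3 L$)
$\frac{1}{4927 + T{\left(-257 \right)}} = \frac{1}{4927 - \left(-741 - 66049\right)} = \frac{1}{4927 + \left(-30 + 66049 + 771\right)} = \frac{1}{4927 + 66790} = \frac{1}{71717}$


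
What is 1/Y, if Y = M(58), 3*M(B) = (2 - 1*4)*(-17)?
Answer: 3/34 ≈ 0.088235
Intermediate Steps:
M(B) = 34/3 (M(B) = ((2 - 1*4)*(-17))/3 = ((2 - 4)*(-17))/3 = (-2*(-17))/3 = (⅓)*34 = 34/3)
Y = 34/3 ≈ 11.333
1/Y = 1/(34/3) = 3/34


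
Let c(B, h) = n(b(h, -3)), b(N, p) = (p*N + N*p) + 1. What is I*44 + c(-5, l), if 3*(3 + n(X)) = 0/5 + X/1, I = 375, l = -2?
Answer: 49504/3 ≈ 16501.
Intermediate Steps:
b(N, p) = 1 + 2*N*p (b(N, p) = (N*p + N*p) + 1 = 2*N*p + 1 = 1 + 2*N*p)
n(X) = -3 + X/3 (n(X) = -3 + (0/5 + X/1)/3 = -3 + (0*(⅕) + X*1)/3 = -3 + (0 + X)/3 = -3 + X/3)
c(B, h) = -8/3 - 2*h (c(B, h) = -3 + (1 + 2*h*(-3))/3 = -3 + (1 - 6*h)/3 = -3 + (⅓ - 2*h) = -8/3 - 2*h)
I*44 + c(-5, l) = 375*44 + (-8/3 - 2*(-2)) = 16500 + (-8/3 + 4) = 16500 + 4/3 = 49504/3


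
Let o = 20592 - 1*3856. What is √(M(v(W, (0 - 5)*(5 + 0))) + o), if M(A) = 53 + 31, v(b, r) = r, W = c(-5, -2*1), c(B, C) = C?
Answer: 58*√5 ≈ 129.69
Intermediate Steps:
W = -2 (W = -2*1 = -2)
o = 16736 (o = 20592 - 3856 = 16736)
M(A) = 84
√(M(v(W, (0 - 5)*(5 + 0))) + o) = √(84 + 16736) = √16820 = 58*√5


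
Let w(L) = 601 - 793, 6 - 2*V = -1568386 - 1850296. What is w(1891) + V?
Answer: 1709152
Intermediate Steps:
V = 1709344 (V = 3 - (-1568386 - 1850296)/2 = 3 - ½*(-3418682) = 3 + 1709341 = 1709344)
w(L) = -192
w(1891) + V = -192 + 1709344 = 1709152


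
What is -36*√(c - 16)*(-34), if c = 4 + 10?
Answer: 1224*I*√2 ≈ 1731.0*I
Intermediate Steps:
c = 14
-36*√(c - 16)*(-34) = -36*√(14 - 16)*(-34) = -36*I*√2*(-34) = 1224*I*√2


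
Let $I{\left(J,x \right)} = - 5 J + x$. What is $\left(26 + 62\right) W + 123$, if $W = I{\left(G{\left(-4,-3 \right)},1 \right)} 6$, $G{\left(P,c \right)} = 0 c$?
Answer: $651$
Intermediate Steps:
$G{\left(P,c \right)} = 0$
$I{\left(J,x \right)} = x - 5 J$
$W = 6$ ($W = \left(1 - 0\right) 6 = \left(1 + 0\right) 6 = 1 \cdot 6 = 6$)
$\left(26 + 62\right) W + 123 = \left(26 + 62\right) 6 + 123 = 88 \cdot 6 + 123 = 528 + 123 = 651$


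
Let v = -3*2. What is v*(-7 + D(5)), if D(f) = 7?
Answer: 0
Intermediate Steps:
v = -6
v*(-7 + D(5)) = -6*(-7 + 7) = -6*0 = 0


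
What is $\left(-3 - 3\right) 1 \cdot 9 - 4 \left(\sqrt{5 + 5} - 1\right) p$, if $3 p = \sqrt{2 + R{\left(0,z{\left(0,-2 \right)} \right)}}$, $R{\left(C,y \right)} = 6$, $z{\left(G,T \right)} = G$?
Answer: $-54 + \frac{8 \sqrt{2} \left(1 - \sqrt{10}\right)}{3} \approx -62.154$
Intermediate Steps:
$p = \frac{2 \sqrt{2}}{3}$ ($p = \frac{\sqrt{2 + 6}}{3} = \frac{\sqrt{8}}{3} = \frac{2 \sqrt{2}}{3} \approx 0.94281$)
$\left(-3 - 3\right) 1 \cdot 9 - 4 \left(\sqrt{5 + 5} - 1\right) p = \left(-3 - 3\right) 1 \cdot 9 - 4 \left(\sqrt{5 + 5} - 1\right) \frac{2 \sqrt{2}}{3} = \left(-6\right) 1 \cdot 9 - 4 \left(\sqrt{10} - 1\right) \frac{2 \sqrt{2}}{3} = \left(-6\right) 9 - 4 \left(-1 + \sqrt{10}\right) \frac{2 \sqrt{2}}{3} = -54 - 4 \frac{2 \sqrt{2} \left(-1 + \sqrt{10}\right)}{3} = -54 - \frac{8 \sqrt{2} \left(-1 + \sqrt{10}\right)}{3}$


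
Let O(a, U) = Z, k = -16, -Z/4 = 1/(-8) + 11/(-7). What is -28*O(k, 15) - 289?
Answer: -479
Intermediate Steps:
Z = 95/14 (Z = -4*(1/(-8) + 11/(-7)) = -4*(1*(-⅛) + 11*(-⅐)) = -4*(-⅛ - 11/7) = -4*(-95/56) = 95/14 ≈ 6.7857)
O(a, U) = 95/14
-28*O(k, 15) - 289 = -28*95/14 - 289 = -190 - 289 = -479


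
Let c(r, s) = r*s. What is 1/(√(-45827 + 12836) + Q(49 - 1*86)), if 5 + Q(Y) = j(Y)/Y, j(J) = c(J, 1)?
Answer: -4/33007 - I*√32991/33007 ≈ -0.00012119 - 0.0055029*I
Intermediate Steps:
j(J) = J (j(J) = J*1 = J)
Q(Y) = -4 (Q(Y) = -5 + Y/Y = -5 + 1 = -4)
1/(√(-45827 + 12836) + Q(49 - 1*86)) = 1/(√(-45827 + 12836) - 4) = 1/(√(-32991) - 4) = 1/(I*√32991 - 4) = 1/(-4 + I*√32991)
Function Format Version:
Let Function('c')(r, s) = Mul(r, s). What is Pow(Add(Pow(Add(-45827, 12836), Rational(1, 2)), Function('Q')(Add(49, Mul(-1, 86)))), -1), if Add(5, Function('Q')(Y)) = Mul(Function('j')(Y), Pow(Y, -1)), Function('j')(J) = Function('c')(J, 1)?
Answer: Add(Rational(-4, 33007), Mul(Rational(-1, 33007), I, Pow(32991, Rational(1, 2)))) ≈ Add(-0.00012119, Mul(-0.0055029, I))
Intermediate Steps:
Function('j')(J) = J (Function('j')(J) = Mul(J, 1) = J)
Function('Q')(Y) = -4 (Function('Q')(Y) = Add(-5, Mul(Y, Pow(Y, -1))) = Add(-5, 1) = -4)
Pow(Add(Pow(Add(-45827, 12836), Rational(1, 2)), Function('Q')(Add(49, Mul(-1, 86)))), -1) = Pow(Add(Pow(Add(-45827, 12836), Rational(1, 2)), -4), -1) = Pow(Add(Pow(-32991, Rational(1, 2)), -4), -1) = Pow(Add(Mul(I, Pow(32991, Rational(1, 2))), -4), -1) = Pow(Add(-4, Mul(I, Pow(32991, Rational(1, 2)))), -1)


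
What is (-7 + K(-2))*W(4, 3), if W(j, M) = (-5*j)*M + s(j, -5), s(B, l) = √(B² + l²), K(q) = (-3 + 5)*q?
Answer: 660 - 11*√41 ≈ 589.57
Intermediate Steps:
K(q) = 2*q
W(j, M) = √(25 + j²) - 5*M*j (W(j, M) = (-5*j)*M + √(j² + (-5)²) = -5*M*j + √(j² + 25) = -5*M*j + √(25 + j²) = √(25 + j²) - 5*M*j)
(-7 + K(-2))*W(4, 3) = (-7 + 2*(-2))*(√(25 + 4²) - 5*3*4) = (-7 - 4)*(√(25 + 16) - 60) = -11*(√41 - 60) = -11*(-60 + √41) = 660 - 11*√41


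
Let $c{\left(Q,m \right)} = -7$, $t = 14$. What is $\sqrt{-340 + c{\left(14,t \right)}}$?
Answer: $i \sqrt{347} \approx 18.628 i$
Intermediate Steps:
$\sqrt{-340 + c{\left(14,t \right)}} = \sqrt{-340 - 7} = \sqrt{-347} = i \sqrt{347}$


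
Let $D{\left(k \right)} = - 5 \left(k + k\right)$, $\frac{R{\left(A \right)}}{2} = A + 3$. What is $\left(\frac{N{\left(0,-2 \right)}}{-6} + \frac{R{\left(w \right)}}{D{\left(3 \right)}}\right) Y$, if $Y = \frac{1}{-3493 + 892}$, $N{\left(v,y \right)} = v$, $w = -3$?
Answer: $0$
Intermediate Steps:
$R{\left(A \right)} = 6 + 2 A$ ($R{\left(A \right)} = 2 \left(A + 3\right) = 2 \left(3 + A\right) = 6 + 2 A$)
$D{\left(k \right)} = - 10 k$ ($D{\left(k \right)} = - 5 \cdot 2 k = - 10 k$)
$Y = - \frac{1}{2601}$ ($Y = \frac{1}{-2601} = - \frac{1}{2601} \approx -0.00038447$)
$\left(\frac{N{\left(0,-2 \right)}}{-6} + \frac{R{\left(w \right)}}{D{\left(3 \right)}}\right) Y = \left(\frac{0}{-6} + \frac{6 + 2 \left(-3\right)}{\left(-10\right) 3}\right) \left(- \frac{1}{2601}\right) = \left(0 \left(- \frac{1}{6}\right) + \frac{6 - 6}{-30}\right) \left(- \frac{1}{2601}\right) = \left(0 + 0 \left(- \frac{1}{30}\right)\right) \left(- \frac{1}{2601}\right) = \left(0 + 0\right) \left(- \frac{1}{2601}\right) = 0 \left(- \frac{1}{2601}\right) = 0$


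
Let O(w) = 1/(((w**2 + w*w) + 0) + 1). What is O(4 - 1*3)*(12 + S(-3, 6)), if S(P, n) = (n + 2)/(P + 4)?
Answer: 20/3 ≈ 6.6667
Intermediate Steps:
S(P, n) = (2 + n)/(4 + P)
O(w) = 1/(1 + 2*w**2) (O(w) = 1/(((w**2 + w**2) + 0) + 1) = 1/((2*w**2 + 0) + 1) = 1/(2*w**2 + 1) = 1/(1 + 2*w**2))
O(4 - 1*3)*(12 + S(-3, 6)) = (12 + (2 + 6)/(4 - 3))/(1 + 2*(4 - 1*3)**2) = (12 + 8/1)/(1 + 2*(4 - 3)**2) = (12 + 1*8)/(1 + 2*1**2) = (12 + 8)/(1 + 2*1) = 20/(1 + 2) = 20/3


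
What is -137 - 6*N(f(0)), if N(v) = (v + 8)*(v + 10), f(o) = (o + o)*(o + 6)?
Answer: -617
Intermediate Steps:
f(o) = 2*o*(6 + o) (f(o) = (2*o)*(6 + o) = 2*o*(6 + o))
N(v) = (8 + v)*(10 + v)
-137 - 6*N(f(0)) = -137 - 6*(80 + (2*0*(6 + 0))² + 18*(2*0*(6 + 0))) = -137 - 6*(80 + (2*0*6)² + 18*(2*0*6)) = -137 - 6*(80 + 0² + 18*0) = -137 - 6*(80 + 0 + 0) = -137 - 6*80 = -137 - 480 = -617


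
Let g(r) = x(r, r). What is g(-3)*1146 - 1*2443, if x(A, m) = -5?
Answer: -8173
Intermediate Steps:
g(r) = -5
g(-3)*1146 - 1*2443 = -5*1146 - 1*2443 = -5730 - 2443 = -8173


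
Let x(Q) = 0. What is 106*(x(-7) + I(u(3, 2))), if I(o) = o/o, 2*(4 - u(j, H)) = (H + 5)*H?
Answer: 106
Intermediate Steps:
u(j, H) = 4 - H*(5 + H)/2 (u(j, H) = 4 - (H + 5)*H/2 = 4 - (5 + H)*H/2 = 4 - H*(5 + H)/2)
I(o) = 1
106*(x(-7) + I(u(3, 2))) = 106*(0 + 1) = 106*1 = 106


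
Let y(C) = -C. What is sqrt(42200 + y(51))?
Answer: sqrt(42149) ≈ 205.30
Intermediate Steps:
sqrt(42200 + y(51)) = sqrt(42200 - 1*51) = sqrt(42200 - 51) = sqrt(42149)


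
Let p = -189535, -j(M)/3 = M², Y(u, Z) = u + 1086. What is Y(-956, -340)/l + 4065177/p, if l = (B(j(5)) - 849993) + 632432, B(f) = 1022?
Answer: -880294001953/41041719365 ≈ -21.449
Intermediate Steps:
Y(u, Z) = 1086 + u
j(M) = -3*M²
l = -216539 (l = (1022 - 849993) + 632432 = -848971 + 632432 = -216539)
Y(-956, -340)/l + 4065177/p = (1086 - 956)/(-216539) + 4065177/(-189535) = 130*(-1/216539) + 4065177*(-1/189535) = -130/216539 - 4065177/189535 = -880294001953/41041719365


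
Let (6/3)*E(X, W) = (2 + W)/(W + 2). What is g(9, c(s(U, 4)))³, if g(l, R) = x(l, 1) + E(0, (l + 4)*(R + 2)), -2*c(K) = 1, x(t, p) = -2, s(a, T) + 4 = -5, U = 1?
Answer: -27/8 ≈ -3.3750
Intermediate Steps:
s(a, T) = -9 (s(a, T) = -4 - 5 = -9)
c(K) = -½ (c(K) = -½*1 = -½)
E(X, W) = ½ (E(X, W) = ((2 + W)/(W + 2))/2 = ((2 + W)/(2 + W))/2 = (½)*1 = ½)
g(l, R) = -3/2 (g(l, R) = -2 + ½ = -3/2)
g(9, c(s(U, 4)))³ = (-3/2)³ = -27/8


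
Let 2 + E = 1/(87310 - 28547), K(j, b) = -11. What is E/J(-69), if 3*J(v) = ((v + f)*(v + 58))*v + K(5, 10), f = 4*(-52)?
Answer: 352575/12355155802 ≈ 2.8537e-5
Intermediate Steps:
f = -208
J(v) = -11/3 + v*(-208 + v)*(58 + v)/3 (J(v) = (((v - 208)*(v + 58))*v - 11)/3 = (((-208 + v)*(58 + v))*v - 11)/3 = (v*(-208 + v)*(58 + v) - 11)/3 = (-11 + v*(-208 + v)*(58 + v))/3 = -11/3 + v*(-208 + v)*(58 + v)/3)
E = -117525/58763 (E = -2 + 1/(87310 - 28547) = -2 + 1/58763 = -117525/58763 ≈ -2.0000)
E/J(-69) = -117525/(58763*(-11/3 - 50*(-69)² - 12064/3*(-69) + (⅓)*(-69)³)) = -117525/(58763*(-11/3 - 50*4761 + 277472 + (⅓)*(-328509))) = -117525/(58763*(-11/3 - 238050 + 277472 - 109503)) = -117525/(58763*(-210254/3)) = -117525/58763*(-3/210254) = 352575/12355155802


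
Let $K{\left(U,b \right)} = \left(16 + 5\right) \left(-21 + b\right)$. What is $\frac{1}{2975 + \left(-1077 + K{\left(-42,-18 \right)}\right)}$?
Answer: $\frac{1}{1079} \approx 0.00092678$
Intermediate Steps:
$K{\left(U,b \right)} = -441 + 21 b$ ($K{\left(U,b \right)} = 21 \left(-21 + b\right) = -441 + 21 b$)
$\frac{1}{2975 + \left(-1077 + K{\left(-42,-18 \right)}\right)} = \frac{1}{2975 + \left(-1077 + \left(-441 + 21 \left(-18\right)\right)\right)} = \frac{1}{2975 - 1896} = \frac{1}{1079}$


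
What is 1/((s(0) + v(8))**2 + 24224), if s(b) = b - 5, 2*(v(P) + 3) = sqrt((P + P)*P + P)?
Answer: 12161/295775490 + 4*sqrt(34)/147887745 ≈ 4.1273e-5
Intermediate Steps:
v(P) = -3 + sqrt(P + 2*P**2)/2 (v(P) = -3 + sqrt((P + P)*P + P)/2 = -3 + sqrt((2*P)*P + P)/2 = -3 + sqrt(2*P**2 + P)/2 = -3 + sqrt(P + 2*P**2)/2)
s(b) = -5 + b
1/((s(0) + v(8))**2 + 24224) = 1/(((-5 + 0) + (-3 + sqrt(8*(1 + 2*8))/2))**2 + 24224) = 1/((-5 + (-3 + sqrt(8*(1 + 16))/2))**2 + 24224) = 1/((-5 + (-3 + sqrt(8*17)/2))**2 + 24224) = 1/((-5 + (-3 + sqrt(136)/2))**2 + 24224) = 1/((-5 + (-3 + (2*sqrt(34))/2))**2 + 24224) = 1/((-5 + (-3 + sqrt(34)))**2 + 24224) = 1/((-8 + sqrt(34))**2 + 24224) = 1/(24224 + (-8 + sqrt(34))**2)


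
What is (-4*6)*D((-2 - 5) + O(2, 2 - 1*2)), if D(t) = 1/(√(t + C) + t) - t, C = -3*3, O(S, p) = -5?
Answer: -15744/55 + 8*I*√21/55 ≈ -286.25 + 0.66656*I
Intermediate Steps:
C = -9
D(t) = 1/(t + √(-9 + t)) - t (D(t) = 1/(√(t - 9) + t) - t = 1/(√(-9 + t) + t) - t = 1/(t + √(-9 + t)) - t)
(-4*6)*D((-2 - 5) + O(2, 2 - 1*2)) = (-4*6)*((1 - ((-2 - 5) - 5)² - ((-2 - 5) - 5)*√(-9 + ((-2 - 5) - 5)))/(((-2 - 5) - 5) + √(-9 + ((-2 - 5) - 5)))) = -24*(1 - (-7 - 5)² - (-7 - 5)*√(-9 + (-7 - 5)))/((-7 - 5) + √(-9 + (-7 - 5))) = -24*(1 - 1*(-12)² - 1*(-12)*√(-9 - 12))/(-12 + √(-9 - 12)) = -24*(1 - 1*144 - 1*(-12)*√(-21))/(-12 + √(-21)) = -24*(1 - 144 - 1*(-12)*I*√21)/(-12 + I*√21) = -24*(1 - 144 + 12*I*√21)/(-12 + I*√21) = -24*(-143 + 12*I*√21)/(-12 + I*√21)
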